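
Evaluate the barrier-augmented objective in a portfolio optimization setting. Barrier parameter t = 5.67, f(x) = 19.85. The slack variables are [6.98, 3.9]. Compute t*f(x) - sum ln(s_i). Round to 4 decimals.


Step 1: Compute log-barrier.
ln values: [1.943, 1.361]
phi = -(1.943 + 1.361) = -3.304
Step 2: Compute augmented objective.
t*f(x) = 5.67*19.85 = 112.5495
Total = 112.5495 - 3.304 = 109.2455


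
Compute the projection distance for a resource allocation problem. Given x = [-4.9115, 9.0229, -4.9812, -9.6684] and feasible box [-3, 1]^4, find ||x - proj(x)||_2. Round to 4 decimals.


Project each component onto [-3, 1].
clip(-4.9115) = -3.0, clip(9.0229) = 1.0, clip(-4.9812) = -3.0, clip(-9.6684) = -3.0
Projection = [-3.0, 1.0, -3.0, -3.0]
Squared diffs: [3.6538, 64.3669, 3.9252, 44.4676]
Distance = sqrt(116.4135) = 10.7895


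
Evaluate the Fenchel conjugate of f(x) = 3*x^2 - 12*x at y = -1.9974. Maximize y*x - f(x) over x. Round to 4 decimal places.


f*(y) = sup_x {y*x - a*x^2 - b*x} = sup_x {(y-b)*x - a*x^2}
FOC: (y - b) - 2a*x = 0 => x* = (y - b)/(2a)
x* = (-1.9974 + 12)/(2*3) = 1.6671
f*(-1.9974) = (y-b)^2/(4a) = (-1.9974 + 12)^2/(4*3)
= 100.052/12 = 8.3377


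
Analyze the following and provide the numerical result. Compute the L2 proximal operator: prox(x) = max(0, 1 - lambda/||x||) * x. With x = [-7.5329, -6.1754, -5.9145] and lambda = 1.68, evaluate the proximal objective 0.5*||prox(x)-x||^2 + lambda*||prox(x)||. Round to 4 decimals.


Step 1: Compute ||x||.
||x|| = 11.3957
Step 2: Compute scaling factor.
scale = max(0, 1 - 1.68/11.3957) = 0.8526
Step 3: prox(x) = [-6.4224, -5.265, -5.0426]
||prox(x)|| = 9.7157
Step 4: Proximal objective.
0.5*||prox-x||^2 = 1.4112
lambda*||prox|| = 16.3224
Total = 17.7335


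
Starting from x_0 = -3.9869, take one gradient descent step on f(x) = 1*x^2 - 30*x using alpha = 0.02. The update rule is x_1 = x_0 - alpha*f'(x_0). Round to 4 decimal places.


We compute the gradient at x_0 and apply the update.
f'(x) = 2*x - 30
f'(-3.9869) = 2*-3.9869 - 30 = -37.9738
x_1 = -3.9869 - 0.02*-37.9738 = -3.2274


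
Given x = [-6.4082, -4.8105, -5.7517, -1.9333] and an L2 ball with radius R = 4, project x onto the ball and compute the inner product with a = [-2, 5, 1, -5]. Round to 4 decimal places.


Step 1: Compute ||x|| (intermediates to 6 decimals).
||x|| = sqrt((-6.4082)^2 + (-4.8105)^2 + (-5.7517)^2 + (-1.9333)^2) = 10.051151
Step 2: Project.
Since ||x|| > R, scale = R/||x|| = 4/10.051151 = 0.397964, proj(x) = scale * x
proj(x) = [-2.550233, -1.914406, -2.28897, -0.769384]
Step 3: Dot product.
a^T * proj(x) = -2*(-2.550233) + 5*(-1.914406) + 1*(-2.28897) - 5*(-0.769384) = -2.9136


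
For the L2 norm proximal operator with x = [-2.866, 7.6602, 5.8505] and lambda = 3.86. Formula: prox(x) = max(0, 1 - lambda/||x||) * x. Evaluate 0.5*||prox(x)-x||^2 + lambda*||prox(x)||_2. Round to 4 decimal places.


Step 1: Compute ||x||.
||x|| = 10.0559
Step 2: Compute scaling factor.
scale = max(0, 1 - 3.86/10.0559) = 0.6161
Step 3: prox(x) = [-1.7659, 4.7198, 3.6048]
||prox(x)|| = 6.1959
Step 4: Proximal objective.
0.5*||prox-x||^2 = 7.4498
lambda*||prox|| = 23.9162
Total = 31.3659


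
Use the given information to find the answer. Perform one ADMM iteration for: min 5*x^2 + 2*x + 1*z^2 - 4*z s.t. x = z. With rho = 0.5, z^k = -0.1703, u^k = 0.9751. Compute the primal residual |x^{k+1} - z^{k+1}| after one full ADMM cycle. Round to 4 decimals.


ADMM iteration with rho = 0.5, z^k = -0.1703, u^k = 0.9751
Step 1: x-update.
Minimize 5*x^2 + 2*x + (0.5/2)*(x + 0.1703 + 0.9751)^2
FOC: (2*5 + 0.5)*x = -2 + 0.5*(-0.1703 - 0.9751)
x^{k+1} = -0.245
Step 2: z-update.
Minimize 1*z^2 - 4*z + (0.5/2)*(-0.245 - z + 0.9751)^2
FOC: (2*1 + 0.5)*z = 4 + 0.5*(-0.245 + 0.9751)
z^{k+1} = 1.746
Step 3: u-update.
u^{k+1} = 0.9751 - 0.245 - 1.746 = -1.0159
Step 4: Primal residual = |-0.245 - 1.746| = 1.991


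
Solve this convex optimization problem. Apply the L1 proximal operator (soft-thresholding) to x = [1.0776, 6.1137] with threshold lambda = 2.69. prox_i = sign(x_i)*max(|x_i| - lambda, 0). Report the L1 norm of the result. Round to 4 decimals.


Soft-thresholding with lambda = 2.69:
prox(1.0776) = sign(1.0776)*max(|1.0776| - 2.69, 0) = 0.0
prox(6.1137) = sign(6.1137)*max(|6.1137| - 2.69, 0) = 3.4237
prox(x) = [0.0, 3.4237]
||prox(x)||_1 = 0.0 + 3.4237 = 3.4237


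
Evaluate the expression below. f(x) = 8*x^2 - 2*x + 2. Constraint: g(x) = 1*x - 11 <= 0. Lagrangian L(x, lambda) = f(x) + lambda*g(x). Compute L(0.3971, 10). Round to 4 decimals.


Step 1: Evaluate f(x).
f(0.3971) = 8*0.3971^2 - 2*0.3971 + 2 = 2.4673
Step 2: Evaluate g(x).
g(0.3971) = 1*0.3971 - 11 = -10.6029
Step 3: Compute Lagrangian.
L = 2.4673 + 10*-10.6029 = -103.5617


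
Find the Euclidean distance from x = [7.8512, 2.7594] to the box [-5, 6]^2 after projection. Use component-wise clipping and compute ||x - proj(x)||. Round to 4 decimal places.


Project each component onto [-5, 6].
clip(7.8512) = 6.0, clip(2.7594) = 2.7594
Projection = [6.0, 2.7594]
Squared diffs: [3.4269, 0.0]
Distance = sqrt(3.4269) = 1.8512


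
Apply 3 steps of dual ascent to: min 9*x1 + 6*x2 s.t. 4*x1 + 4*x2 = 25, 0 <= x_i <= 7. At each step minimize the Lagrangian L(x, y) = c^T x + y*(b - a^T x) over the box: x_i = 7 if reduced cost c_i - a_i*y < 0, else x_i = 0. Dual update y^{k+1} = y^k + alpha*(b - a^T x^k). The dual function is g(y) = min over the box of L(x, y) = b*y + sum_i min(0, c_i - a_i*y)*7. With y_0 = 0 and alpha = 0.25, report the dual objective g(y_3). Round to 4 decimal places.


Dual ascent for LP: min 9*x1 + 6*x2, 4*x1 + 4*x2 = 25, 0 <= x_i <= 7
Step 1: y^k = 0.0, reduced costs: (9.0, 6.0)
  x^k = (0.0, 0.0), subgradient = b - a^T x = 25.0
  y^{k+1} = 0.0 + 0.25*25.0 = 6.25
Step 2: y^k = 6.25, reduced costs: (-16.0, -19.0)
  x^k = (7.0, 7.0), subgradient = b - a^T x = -31.0
  y^{k+1} = 6.25 + 0.25*-31.0 = -1.5
Step 3: y^k = -1.5, reduced costs: (15.0, 12.0)
  x^k = (0.0, 0.0), subgradient = b - a^T x = 25.0
  y^{k+1} = -1.5 + 0.25*25.0 = 4.75
Dual objective at y_3 = 4.75: reduced costs (-10.0, -13.0), box minimizer x = (7.0, 7.0)
g(y_3) = b*y + (c1 - a1*y)*x1 + (c2 - a2*y)*x2 = 25*4.75 + (-10.0)*7.0 + (-13.0)*7.0 = 118.75 - 70.0 - 91.0 = -42.25


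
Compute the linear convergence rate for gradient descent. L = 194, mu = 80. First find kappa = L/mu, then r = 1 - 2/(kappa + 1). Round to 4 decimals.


Step 1: Compute the condition number.
kappa = L/mu = 194/80 = 2.425
Step 2: Compute the convergence rate.
r = 1 - 2/(kappa + 1) = 1 - 2*mu/(L + mu) = (L - mu)/(L + mu) = 114/274 = 0.4161


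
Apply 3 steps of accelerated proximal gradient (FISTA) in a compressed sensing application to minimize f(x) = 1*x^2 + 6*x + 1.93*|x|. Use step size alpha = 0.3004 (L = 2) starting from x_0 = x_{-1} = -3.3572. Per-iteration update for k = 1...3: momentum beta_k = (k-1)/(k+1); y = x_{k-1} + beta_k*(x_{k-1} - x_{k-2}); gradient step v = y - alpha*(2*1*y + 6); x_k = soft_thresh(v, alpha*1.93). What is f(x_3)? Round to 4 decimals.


FISTA on f(x) = 1*x^2 + 6*x + 1.93*|x|
L = 2, alpha = 0.3004
Iteration 1: beta = 0.0, y = -3.3572 + 0.0*(-3.3572 + 3.3572) = -3.3572
  grad(y) = -0.7144, v = y - alpha*grad = -3.1426
  prox(v) = soft_thresh(-3.1426, 0.5798) = -2.5628
Iteration 2: beta = 0.3333, y = -2.5628 + 0.3333*(-2.5628 + 3.3572) = -2.298
  grad(y) = 1.4039, v = y - alpha*grad = -2.7198
  prox(v) = soft_thresh(-2.7198, 0.5798) = -2.14
Iteration 3: beta = 0.5, y = -2.14 + 0.5*(-2.14 + 2.5628) = -1.9286
  grad(y) = 2.1428, v = y - alpha*grad = -2.5723
  prox(v) = soft_thresh(-2.5723, 0.5798) = -1.9925
f(x_3) = 1*(-1.9925)^2 + 6*(-1.9925) + 1.93*|-1.9925| = -4.1394


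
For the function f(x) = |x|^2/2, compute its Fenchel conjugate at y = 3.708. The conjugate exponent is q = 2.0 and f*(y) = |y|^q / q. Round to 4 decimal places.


The conjugate exponent q satisfies 1/p + 1/q = 1.
p = 2, so q = 2/(2 - 1) = 2.0
|y|^q = 3.708^2.0 = 13.7493
f*(3.708) = 13.7493 / 2.0 = 6.8746


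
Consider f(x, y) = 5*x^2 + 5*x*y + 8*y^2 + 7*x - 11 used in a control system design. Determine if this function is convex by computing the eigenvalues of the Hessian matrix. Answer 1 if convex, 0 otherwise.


The Hessian of f(x,y) = 5*x^2 + 5*x*y + 8*y^2 + 7*x - 11 is:
H = [[10, 5], [5, 16]]
Trace = 10 + 16 = 26
Determinant = 10*16 - (5)^2 = 135
Discriminant = (26)^2 - 4*135 = 136.0
Eigenvalues: lambda_1 = 7.169, lambda_2 = 18.831
The function is convex.

1


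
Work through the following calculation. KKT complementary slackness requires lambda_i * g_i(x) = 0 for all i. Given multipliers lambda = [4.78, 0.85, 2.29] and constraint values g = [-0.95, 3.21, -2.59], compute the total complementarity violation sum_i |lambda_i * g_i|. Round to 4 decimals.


KKT complementary slackness check:
lambda_1 * g_1 = 4.78 * -0.95 = -4.541
lambda_2 * g_2 = 0.85 * 3.21 = 2.7285
lambda_3 * g_3 = 2.29 * -2.59 = -5.9311
Total violation = 4.541 + 2.7285 + 5.9311 = 13.2006


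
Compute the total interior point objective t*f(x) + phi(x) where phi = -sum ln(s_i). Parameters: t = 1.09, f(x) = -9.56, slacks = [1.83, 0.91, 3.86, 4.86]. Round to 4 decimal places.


Step 1: Compute log-barrier.
ln values: [0.6043, -0.0943, 1.3507, 1.581]
phi = -(0.6043 - 0.0943 + 1.3507 + 1.581) = -3.4417
Step 2: Compute augmented objective.
t*f(x) = 1.09*-9.56 = -10.4204
Total = -10.4204 - 3.4417 = -13.8621


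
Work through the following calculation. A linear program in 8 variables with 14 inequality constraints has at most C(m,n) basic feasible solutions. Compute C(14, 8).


Each vertex corresponds to some choice of n active constraints out of m, so the number of vertices is at most C(m, n) = m! / (n!(m-n)!).
m = 14, n = 8
Numerator: 14 * 13 * 12 * 11 * 10 * 9 * 8 * 7
Denominator: 8! = 40320
C(14, 8) = 3003


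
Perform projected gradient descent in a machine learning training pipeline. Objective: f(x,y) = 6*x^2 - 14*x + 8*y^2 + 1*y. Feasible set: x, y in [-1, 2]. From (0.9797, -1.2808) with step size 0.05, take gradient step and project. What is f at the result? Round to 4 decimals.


Step 1: Compute gradient at (0.9797, -1.2808).
grad_x = 2*6*0.9797 - 14 = -2.2436
grad_y = 2*8*-1.2808 + 1 = -19.4928
Step 2: Gradient step.
x_raw = 0.9797 - 0.05*-2.2436 = 1.0919
y_raw = -1.2808 - 0.05*-19.4928 = -0.3062
Step 3: Project onto [-1, 2].
x_proj = clip(1.0919) = 1.0919
y_proj = clip(-0.3062) = -0.3062
Step 4: Evaluate f.
f(1.0919, -0.3062) = -7.6894


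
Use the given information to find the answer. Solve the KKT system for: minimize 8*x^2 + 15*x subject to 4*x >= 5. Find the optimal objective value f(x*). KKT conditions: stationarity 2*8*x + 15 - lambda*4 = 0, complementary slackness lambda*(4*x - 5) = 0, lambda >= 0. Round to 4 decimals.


Step 1: Try lambda = 0 (constraint inactive).
x_unc = -15/(2*8) = -0.9375
Check: 4*-0.9375 = -3.75 < 5 -- violated!
Step 2: Constraint must be active: 4*x = 5
x* = 5/4 = 1.25
lambda = (2*8*1.25 + 15)/4 = 8.75
Step 3: Compute optimal value.
f(x*) = 8*1.25^2 + 15*1.25 = 31.25


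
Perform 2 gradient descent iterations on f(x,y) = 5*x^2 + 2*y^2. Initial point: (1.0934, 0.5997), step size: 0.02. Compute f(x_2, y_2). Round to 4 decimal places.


Gradient descent on f(x,y) = 5*x^2 + 2*y^2.
Starting point: (1.0934, 0.5997), alpha = 0.02
Step 1: grad_x = 2*5*1.0934 = 10.934, grad_y = 2*2*0.5997 = 2.3988
  x_1 = 1.0934 - 0.02*10.934 = 0.8747
  y_1 = 0.5997 - 0.02*2.3988 = 0.5517
Step 2: grad_x = 2*5*0.8747 = 8.7472, grad_y = 2*2*0.5517 = 2.2069
  x_2 = 0.8747 - 0.02*8.7472 = 0.6998
  y_2 = 0.5517 - 0.02*2.2069 = 0.5076
f(0.6998, 0.5076) = 5*0.6998^2 + 2*0.5076^2 = 2.9637


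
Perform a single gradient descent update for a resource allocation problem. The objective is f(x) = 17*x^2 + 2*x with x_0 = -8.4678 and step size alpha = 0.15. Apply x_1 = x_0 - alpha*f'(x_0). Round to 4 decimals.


We compute the gradient at x_0 and apply the update.
f'(x) = 34*x + 2
f'(-8.4678) = 34*-8.4678 + 2 = -285.9052
x_1 = -8.4678 - 0.15*-285.9052 = 34.418


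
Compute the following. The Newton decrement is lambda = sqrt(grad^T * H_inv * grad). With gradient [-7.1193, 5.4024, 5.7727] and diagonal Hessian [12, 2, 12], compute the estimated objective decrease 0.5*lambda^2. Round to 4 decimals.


Step 1: H is diagonal, so H^(-1) * g = [-0.5933, 2.7012, 0.4811].
Step 2: g^T H^(-1) g = sum_i g_i^2 / H_ii
  = (-7.1193)^2/12 + (5.4024)^2/2 + (5.7727)^2/12
  = 4.2237 + 14.593 + 2.777 = 21.5937
Step 3: Objective decrease = 0.5 * g^T H^(-1) g = 10.7968


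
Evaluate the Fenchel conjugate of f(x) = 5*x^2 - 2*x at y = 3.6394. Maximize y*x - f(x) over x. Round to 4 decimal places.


f*(y) = sup_x {y*x - a*x^2 - b*x} = sup_x {(y-b)*x - a*x^2}
FOC: (y - b) - 2a*x = 0 => x* = (y - b)/(2a)
x* = (3.6394 + 2)/(2*5) = 0.5639
f*(3.6394) = (y-b)^2/(4a) = (3.6394 + 2)^2/(4*5)
= 31.8028/20 = 1.5901


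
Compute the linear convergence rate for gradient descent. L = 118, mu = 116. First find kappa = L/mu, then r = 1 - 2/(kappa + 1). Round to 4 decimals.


Step 1: Compute the condition number.
kappa = L/mu = 118/116 = 1.0172
Step 2: Compute the convergence rate.
r = 1 - 2/(kappa + 1) = 1 - 2*mu/(L + mu) = (L - mu)/(L + mu) = 2/234 = 0.0085


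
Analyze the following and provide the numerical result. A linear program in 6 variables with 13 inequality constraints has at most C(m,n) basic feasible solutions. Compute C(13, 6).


Each vertex corresponds to some choice of n active constraints out of m, so the number of vertices is at most C(m, n) = m! / (n!(m-n)!).
m = 13, n = 6
Numerator: 13 * 12 * 11 * 10 * 9 * 8
Denominator: 6! = 720
C(13, 6) = 1716


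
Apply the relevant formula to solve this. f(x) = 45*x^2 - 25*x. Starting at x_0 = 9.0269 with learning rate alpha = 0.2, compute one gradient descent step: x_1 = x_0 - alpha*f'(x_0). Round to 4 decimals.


We compute the gradient at x_0 and apply the update.
f'(x) = 90*x - 25
f'(9.0269) = 90*9.0269 - 25 = 787.421
x_1 = 9.0269 - 0.2*787.421 = -148.4573


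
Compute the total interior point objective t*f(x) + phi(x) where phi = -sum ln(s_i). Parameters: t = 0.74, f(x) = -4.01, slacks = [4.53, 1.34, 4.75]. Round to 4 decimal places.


Step 1: Compute log-barrier.
ln values: [1.5107, 0.2927, 1.5581]
phi = -(1.5107 + 0.2927 + 1.5581) = -3.3615
Step 2: Compute augmented objective.
t*f(x) = 0.74*-4.01 = -2.9674
Total = -2.9674 - 3.3615 = -6.3289


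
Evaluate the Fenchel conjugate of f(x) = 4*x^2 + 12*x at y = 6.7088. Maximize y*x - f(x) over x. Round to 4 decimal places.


f*(y) = sup_x {y*x - a*x^2 - b*x} = sup_x {(y-b)*x - a*x^2}
FOC: (y - b) - 2a*x = 0 => x* = (y - b)/(2a)
x* = (6.7088 - 12)/(2*4) = -0.6614
f*(6.7088) = (y-b)^2/(4a) = (6.7088 - 12)^2/(4*4)
= 27.9968/16 = 1.7498


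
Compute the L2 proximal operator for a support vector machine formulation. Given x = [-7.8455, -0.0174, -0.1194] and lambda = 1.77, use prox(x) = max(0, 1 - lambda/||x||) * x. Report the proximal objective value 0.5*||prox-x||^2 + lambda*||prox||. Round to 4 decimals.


Step 1: Compute ||x||.
||x|| = 7.8464
Step 2: Compute scaling factor.
scale = max(0, 1 - 1.77/7.8464) = 0.7744
Step 3: prox(x) = [-6.0757, -0.0135, -0.0925]
||prox(x)|| = 6.0764
Step 4: Proximal objective.
0.5*||prox-x||^2 = 1.5665
lambda*||prox|| = 10.7552
Total = 12.3217


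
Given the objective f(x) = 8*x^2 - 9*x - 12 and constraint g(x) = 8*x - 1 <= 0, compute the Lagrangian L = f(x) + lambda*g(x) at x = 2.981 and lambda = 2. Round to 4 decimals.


Step 1: Evaluate f(x).
f(2.981) = 8*2.981^2 - 9*2.981 - 12 = 32.2619
Step 2: Evaluate g(x).
g(2.981) = 8*2.981 - 1 = 22.848
Step 3: Compute Lagrangian.
L = 32.2619 + 2*22.848 = 77.9579


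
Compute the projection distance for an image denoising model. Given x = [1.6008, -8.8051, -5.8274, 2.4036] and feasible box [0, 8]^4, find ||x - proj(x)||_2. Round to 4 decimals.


Project each component onto [0, 8].
clip(1.6008) = 1.6008, clip(-8.8051) = 0.0, clip(-5.8274) = 0.0, clip(2.4036) = 2.4036
Projection = [1.6008, 0.0, 0.0, 2.4036]
Squared diffs: [0.0, 77.5298, 33.9586, 0.0]
Distance = sqrt(111.4884) = 10.5588


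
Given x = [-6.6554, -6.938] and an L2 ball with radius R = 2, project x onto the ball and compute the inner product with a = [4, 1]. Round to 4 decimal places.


Step 1: Compute ||x|| (intermediates to 6 decimals).
||x|| = sqrt((-6.6554)^2 + (-6.938)^2) = 9.614062
Step 2: Project.
Since ||x|| > R, scale = R/||x|| = 2/9.614062 = 0.208029, proj(x) = scale * x
proj(x) = [-1.384516, -1.443305]
Step 3: Dot product.
a^T * proj(x) = 4*(-1.384516) + 1*(-1.443305) = -6.9814


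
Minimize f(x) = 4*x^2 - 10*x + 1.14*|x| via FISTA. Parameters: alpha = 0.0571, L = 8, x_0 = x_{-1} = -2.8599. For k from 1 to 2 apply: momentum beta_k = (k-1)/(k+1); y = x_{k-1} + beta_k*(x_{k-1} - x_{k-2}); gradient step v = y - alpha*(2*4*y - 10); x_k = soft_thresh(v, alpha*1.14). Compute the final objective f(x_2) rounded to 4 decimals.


FISTA on f(x) = 4*x^2 - 10*x + 1.14*|x|
L = 8, alpha = 0.0571
Iteration 1: beta = 0.0, y = -2.8599 + 0.0*(-2.8599 + 2.8599) = -2.8599
  grad(y) = -32.8792, v = y - alpha*grad = -0.9825
  prox(v) = soft_thresh(-0.9825, 0.0651) = -0.9174
Iteration 2: beta = 0.3333, y = -0.9174 + 0.3333*(-0.9174 + 2.8599) = -0.2699
  grad(y) = -12.1592, v = y - alpha*grad = 0.4244
  prox(v) = soft_thresh(0.4244, 0.0651) = 0.3593
f(x_2) = 4*0.3593^2 - 10*0.3593 + 1.14*|0.3593| = -2.667


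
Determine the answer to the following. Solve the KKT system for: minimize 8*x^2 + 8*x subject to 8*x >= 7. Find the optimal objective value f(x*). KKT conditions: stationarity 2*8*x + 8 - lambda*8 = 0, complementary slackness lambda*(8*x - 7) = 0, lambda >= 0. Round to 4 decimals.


Step 1: Try lambda = 0 (constraint inactive).
x_unc = -8/(2*8) = -0.5
Check: 8*-0.5 = -4.0 < 7 -- violated!
Step 2: Constraint must be active: 8*x = 7
x* = 7/8 = 0.875
lambda = (2*8*0.875 + 8)/8 = 2.75
Step 3: Compute optimal value.
f(x*) = 8*0.875^2 + 8*0.875 = 13.125


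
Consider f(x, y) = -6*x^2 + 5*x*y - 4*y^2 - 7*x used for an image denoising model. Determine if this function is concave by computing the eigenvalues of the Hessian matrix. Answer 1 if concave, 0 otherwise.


The Hessian of f(x,y) = -6*x^2 + 5*x*y - 4*y^2 - 7*x is:
H = [[-12, 5], [5, -8]]
Trace = -12 - 8 = -20
Determinant = -12*-8 - (5)^2 = 71
Discriminant = (-20)^2 - 4*71 = 116.0
Eigenvalues: lambda_1 = -15.3852, lambda_2 = -4.6148
The function is concave.

1


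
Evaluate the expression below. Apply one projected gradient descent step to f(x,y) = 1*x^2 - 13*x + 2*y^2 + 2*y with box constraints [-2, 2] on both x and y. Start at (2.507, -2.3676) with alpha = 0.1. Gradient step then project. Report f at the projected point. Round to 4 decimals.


Step 1: Compute gradient at (2.507, -2.3676).
grad_x = 2*1*2.507 - 13 = -7.986
grad_y = 2*2*-2.3676 + 2 = -7.4704
Step 2: Gradient step.
x_raw = 2.507 - 0.1*-7.986 = 3.3056
y_raw = -2.3676 - 0.1*-7.4704 = -1.6206
Step 3: Project onto [-2, 2].
x_proj = clip(3.3056) = 2.0
y_proj = clip(-1.6206) = -1.6206
Step 4: Evaluate f.
f(2.0, -1.6206) = -19.9887


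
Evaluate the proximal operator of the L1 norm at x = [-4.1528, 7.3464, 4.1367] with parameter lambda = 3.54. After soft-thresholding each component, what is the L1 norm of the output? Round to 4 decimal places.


Soft-thresholding with lambda = 3.54:
prox(-4.1528) = sign(-4.1528)*max(|-4.1528| - 3.54, 0) = -0.6128
prox(7.3464) = sign(7.3464)*max(|7.3464| - 3.54, 0) = 3.8064
prox(4.1367) = sign(4.1367)*max(|4.1367| - 3.54, 0) = 0.5967
prox(x) = [-0.6128, 3.8064, 0.5967]
||prox(x)||_1 = 0.6128 + 3.8064 + 0.5967 = 5.0159


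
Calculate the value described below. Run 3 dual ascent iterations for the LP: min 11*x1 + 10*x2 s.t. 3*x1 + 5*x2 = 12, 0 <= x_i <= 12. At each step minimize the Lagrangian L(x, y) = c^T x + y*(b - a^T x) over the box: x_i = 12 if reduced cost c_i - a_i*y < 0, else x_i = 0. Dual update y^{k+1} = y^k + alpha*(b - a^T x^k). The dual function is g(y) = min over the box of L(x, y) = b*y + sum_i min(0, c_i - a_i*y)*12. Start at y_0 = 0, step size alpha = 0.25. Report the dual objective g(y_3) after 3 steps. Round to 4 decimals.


Dual ascent for LP: min 11*x1 + 10*x2, 3*x1 + 5*x2 = 12, 0 <= x_i <= 12
Step 1: y^k = 0.0, reduced costs: (11.0, 10.0)
  x^k = (0.0, 0.0), subgradient = b - a^T x = 12.0
  y^{k+1} = 0.0 + 0.25*12.0 = 3.0
Step 2: y^k = 3.0, reduced costs: (2.0, -5.0)
  x^k = (0.0, 12.0), subgradient = b - a^T x = -48.0
  y^{k+1} = 3.0 + 0.25*-48.0 = -9.0
Step 3: y^k = -9.0, reduced costs: (38.0, 55.0)
  x^k = (0.0, 0.0), subgradient = b - a^T x = 12.0
  y^{k+1} = -9.0 + 0.25*12.0 = -6.0
Dual objective at y_3 = -6.0: reduced costs (29.0, 40.0), box minimizer x = (0.0, 0.0)
g(y_3) = b*y + (c1 - a1*y)*x1 + (c2 - a2*y)*x2 = 12*(-6.0) + 29.0*0.0 + 40.0*0.0 = -72.0 + 0.0 + 0.0 = -72.0


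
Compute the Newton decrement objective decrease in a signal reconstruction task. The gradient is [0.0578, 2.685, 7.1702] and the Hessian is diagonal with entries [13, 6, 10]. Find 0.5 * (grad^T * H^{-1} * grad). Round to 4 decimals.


Step 1: H is diagonal, so H^(-1) * g = [0.0044, 0.4475, 0.717].
Step 2: g^T H^(-1) g = sum_i g_i^2 / H_ii
  = (0.0578)^2/13 + (2.685)^2/6 + (7.1702)^2/10
  = 0.0003 + 1.2015 + 5.1412 = 6.343
Step 3: Objective decrease = 0.5 * g^T H^(-1) g = 3.1715


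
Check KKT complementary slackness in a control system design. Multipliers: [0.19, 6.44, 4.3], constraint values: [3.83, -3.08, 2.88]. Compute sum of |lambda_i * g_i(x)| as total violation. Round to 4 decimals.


KKT complementary slackness check:
lambda_1 * g_1 = 0.19 * 3.83 = 0.7277
lambda_2 * g_2 = 6.44 * -3.08 = -19.8352
lambda_3 * g_3 = 4.3 * 2.88 = 12.384
Total violation = 0.7277 + 19.8352 + 12.384 = 32.9469


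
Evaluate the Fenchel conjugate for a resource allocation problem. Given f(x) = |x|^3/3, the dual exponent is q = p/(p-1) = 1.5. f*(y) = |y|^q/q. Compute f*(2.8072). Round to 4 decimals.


The conjugate exponent q satisfies 1/p + 1/q = 1.
p = 3, so q = 3/(3 - 1) = 1.5
|y|^q = 2.8072^1.5 = 4.7034
f*(2.8072) = 4.7034 / 1.5 = 3.1356


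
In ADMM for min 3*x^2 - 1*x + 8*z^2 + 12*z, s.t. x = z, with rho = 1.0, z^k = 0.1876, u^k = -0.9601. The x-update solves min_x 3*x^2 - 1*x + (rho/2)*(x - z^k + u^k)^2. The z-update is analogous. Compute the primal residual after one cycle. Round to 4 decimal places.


ADMM iteration with rho = 1.0, z^k = 0.1876, u^k = -0.9601
Step 1: x-update.
Minimize 3*x^2 - 1*x + (1.0/2)*(x - 0.1876 - 0.9601)^2
FOC: (2*3 + 1.0)*x = 1 + 1.0*(0.1876 + 0.9601)
x^{k+1} = 0.3068
Step 2: z-update.
Minimize 8*z^2 + 12*z + (1.0/2)*(0.3068 - z - 0.9601)^2
FOC: (2*8 + 1.0)*z = -12 + 1.0*(0.3068 - 0.9601)
z^{k+1} = -0.7443
Step 3: u-update.
u^{k+1} = -0.9601 + 0.3068 + 0.7443 = 0.091
Step 4: Primal residual = |0.3068 + 0.7443| = 1.0511


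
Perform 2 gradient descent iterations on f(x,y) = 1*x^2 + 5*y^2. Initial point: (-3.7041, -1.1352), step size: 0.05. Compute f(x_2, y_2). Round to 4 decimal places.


Gradient descent on f(x,y) = 1*x^2 + 5*y^2.
Starting point: (-3.7041, -1.1352), alpha = 0.05
Step 1: grad_x = 2*1*-3.7041 = -7.4082, grad_y = 2*5*-1.1352 = -11.352
  x_1 = -3.7041 - 0.05*-7.4082 = -3.3337
  y_1 = -1.1352 - 0.05*-11.352 = -0.5676
Step 2: grad_x = 2*1*-3.3337 = -6.6674, grad_y = 2*5*-0.5676 = -5.676
  x_2 = -3.3337 - 0.05*-6.6674 = -3.0003
  y_2 = -0.5676 - 0.05*-5.676 = -0.2838
f(-3.0003, -0.2838) = 1*(-3.0003)^2 + 5*(-0.2838)^2 = 9.4046


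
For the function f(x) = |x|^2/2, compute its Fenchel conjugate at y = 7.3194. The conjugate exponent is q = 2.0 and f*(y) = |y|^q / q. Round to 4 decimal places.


The conjugate exponent q satisfies 1/p + 1/q = 1.
p = 2, so q = 2/(2 - 1) = 2.0
|y|^q = 7.3194^2.0 = 53.5736
f*(7.3194) = 53.5736 / 2.0 = 26.7868


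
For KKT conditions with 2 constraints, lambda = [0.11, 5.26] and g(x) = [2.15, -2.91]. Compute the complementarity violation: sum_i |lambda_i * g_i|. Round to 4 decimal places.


KKT complementary slackness check:
lambda_1 * g_1 = 0.11 * 2.15 = 0.2365
lambda_2 * g_2 = 5.26 * -2.91 = -15.3066
Total violation = 0.2365 + 15.3066 = 15.5431


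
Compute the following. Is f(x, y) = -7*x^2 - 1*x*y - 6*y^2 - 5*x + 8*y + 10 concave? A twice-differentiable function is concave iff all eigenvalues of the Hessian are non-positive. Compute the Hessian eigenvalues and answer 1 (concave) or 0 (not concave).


The Hessian of f(x,y) = -7*x^2 - 1*x*y - 6*y^2 - 5*x + 8*y + 10 is:
H = [[-14, -1], [-1, -12]]
Trace = -14 - 12 = -26
Determinant = -14*-12 - (-1)^2 = 167
Discriminant = (-26)^2 - 4*167 = 8.0
Eigenvalues: lambda_1 = -14.4142, lambda_2 = -11.5858
The function is concave.

1


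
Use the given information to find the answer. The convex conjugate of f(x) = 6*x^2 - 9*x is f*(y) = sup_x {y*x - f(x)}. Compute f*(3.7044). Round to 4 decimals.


f*(y) = sup_x {y*x - a*x^2 - b*x} = sup_x {(y-b)*x - a*x^2}
FOC: (y - b) - 2a*x = 0 => x* = (y - b)/(2a)
x* = (3.7044 + 9)/(2*6) = 1.0587
f*(3.7044) = (y-b)^2/(4a) = (3.7044 + 9)^2/(4*6)
= 161.4018/24 = 6.7251


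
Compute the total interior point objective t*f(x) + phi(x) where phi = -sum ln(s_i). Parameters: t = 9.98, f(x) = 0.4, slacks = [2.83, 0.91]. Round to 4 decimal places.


Step 1: Compute log-barrier.
ln values: [1.0403, -0.0943]
phi = -(1.0403 - 0.0943) = -0.946
Step 2: Compute augmented objective.
t*f(x) = 9.98*0.4 = 3.992
Total = 3.992 - 0.946 = 3.046


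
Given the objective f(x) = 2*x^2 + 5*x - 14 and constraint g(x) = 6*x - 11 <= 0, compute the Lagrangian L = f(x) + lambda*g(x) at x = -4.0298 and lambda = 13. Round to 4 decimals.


Step 1: Evaluate f(x).
f(-4.0298) = 2*(-4.0298)^2 + 5*(-4.0298) - 14 = -1.6704
Step 2: Evaluate g(x).
g(-4.0298) = 6*-4.0298 - 11 = -35.1788
Step 3: Compute Lagrangian.
L = -1.6704 + 13*-35.1788 = -458.9948


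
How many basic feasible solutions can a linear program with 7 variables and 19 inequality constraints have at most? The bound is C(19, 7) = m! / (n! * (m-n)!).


Each vertex corresponds to some choice of n active constraints out of m, so the number of vertices is at most C(m, n) = m! / (n!(m-n)!).
m = 19, n = 7
Numerator: 19 * 18 * 17 * 16 * 15 * 14 * 13
Denominator: 7! = 5040
C(19, 7) = 50388


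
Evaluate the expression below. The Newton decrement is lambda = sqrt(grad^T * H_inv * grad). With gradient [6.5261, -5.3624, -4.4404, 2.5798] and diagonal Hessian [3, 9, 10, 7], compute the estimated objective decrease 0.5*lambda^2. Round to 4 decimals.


Step 1: H is diagonal, so H^(-1) * g = [2.1754, -0.5958, -0.444, 0.3685].
Step 2: g^T H^(-1) g = sum_i g_i^2 / H_ii
  = (6.5261)^2/3 + (-5.3624)^2/9 + (-4.4404)^2/10 + (2.5798)^2/7
  = 14.1967 + 3.195 + 1.9717 + 0.9508 = 20.3142
Step 3: Objective decrease = 0.5 * g^T H^(-1) g = 10.1571


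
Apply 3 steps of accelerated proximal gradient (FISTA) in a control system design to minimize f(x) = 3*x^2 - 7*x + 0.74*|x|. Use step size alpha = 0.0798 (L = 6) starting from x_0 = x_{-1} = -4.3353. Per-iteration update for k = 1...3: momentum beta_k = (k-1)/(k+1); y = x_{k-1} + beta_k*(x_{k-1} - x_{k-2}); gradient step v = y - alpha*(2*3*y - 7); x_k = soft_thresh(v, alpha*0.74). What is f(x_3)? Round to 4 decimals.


FISTA on f(x) = 3*x^2 - 7*x + 0.74*|x|
L = 6, alpha = 0.0798
Iteration 1: beta = 0.0, y = -4.3353 + 0.0*(-4.3353 + 4.3353) = -4.3353
  grad(y) = -33.0118, v = y - alpha*grad = -1.701
  prox(v) = soft_thresh(-1.701, 0.0591) = -1.6419
Iteration 2: beta = 0.3333, y = -1.6419 + 0.3333*(-1.6419 + 4.3353) = -0.7441
  grad(y) = -11.4647, v = y - alpha*grad = 0.1708
  prox(v) = soft_thresh(0.1708, 0.0591) = 0.1117
Iteration 3: beta = 0.5, y = 0.1117 + 0.5*(0.1117 + 1.6419) = 0.9885
  grad(y) = -1.0688, v = y - alpha*grad = 1.0738
  prox(v) = soft_thresh(1.0738, 0.0591) = 1.0148
f(x_3) = 3*1.0148^2 - 7*1.0148 + 0.74*|1.0148| = -3.2632


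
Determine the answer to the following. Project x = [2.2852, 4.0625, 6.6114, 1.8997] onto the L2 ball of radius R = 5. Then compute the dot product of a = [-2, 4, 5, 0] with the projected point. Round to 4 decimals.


Step 1: Compute ||x|| (intermediates to 6 decimals).
||x|| = sqrt(2.2852^2 + 4.0625^2 + 6.6114^2 + 1.8997^2) = 8.309363
Step 2: Project.
Since ||x|| > R, scale = R/||x|| = 5/8.309363 = 0.601731, proj(x) = scale * x
proj(x) = [1.375076, 2.444532, 3.978284, 1.143108]
Step 3: Dot product.
a^T * proj(x) = -2*1.375076 + 4*2.444532 + 5*3.978284 + 0*1.143108 = 26.9194


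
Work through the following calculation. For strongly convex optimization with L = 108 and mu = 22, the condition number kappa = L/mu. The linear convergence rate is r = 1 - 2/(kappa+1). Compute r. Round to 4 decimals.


Step 1: Compute the condition number.
kappa = L/mu = 108/22 = 4.9091
Step 2: Compute the convergence rate.
r = 1 - 2/(kappa + 1) = 1 - 2*mu/(L + mu) = (L - mu)/(L + mu) = 86/130 = 0.6615


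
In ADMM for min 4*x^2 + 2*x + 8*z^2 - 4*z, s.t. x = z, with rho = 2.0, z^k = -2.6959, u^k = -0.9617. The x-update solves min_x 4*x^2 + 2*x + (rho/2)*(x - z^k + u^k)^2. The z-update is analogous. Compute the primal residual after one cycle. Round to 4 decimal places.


ADMM iteration with rho = 2.0, z^k = -2.6959, u^k = -0.9617
Step 1: x-update.
Minimize 4*x^2 + 2*x + (2.0/2)*(x + 2.6959 - 0.9617)^2
FOC: (2*4 + 2.0)*x = -2 + 2.0*(-2.6959 + 0.9617)
x^{k+1} = -0.5468
Step 2: z-update.
Minimize 8*z^2 - 4*z + (2.0/2)*(-0.5468 - z - 0.9617)^2
FOC: (2*8 + 2.0)*z = 4 + 2.0*(-0.5468 - 0.9617)
z^{k+1} = 0.0546
Step 3: u-update.
u^{k+1} = -0.9617 - 0.5468 - 0.0546 = -1.5631
Step 4: Primal residual = |-0.5468 - 0.0546| = 0.6014


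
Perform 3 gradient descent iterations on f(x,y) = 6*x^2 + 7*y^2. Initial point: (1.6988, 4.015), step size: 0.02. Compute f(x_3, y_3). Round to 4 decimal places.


Gradient descent on f(x,y) = 6*x^2 + 7*y^2.
Starting point: (1.6988, 4.015), alpha = 0.02
Step 1: grad_x = 2*6*1.6988 = 20.3856, grad_y = 2*7*4.015 = 56.21
  x_1 = 1.6988 - 0.02*20.3856 = 1.2911
  y_1 = 4.015 - 0.02*56.21 = 2.8908
Step 2: grad_x = 2*6*1.2911 = 15.4931, grad_y = 2*7*2.8908 = 40.4712
  x_2 = 1.2911 - 0.02*15.4931 = 0.9812
  y_2 = 2.8908 - 0.02*40.4712 = 2.0814
Step 3: grad_x = 2*6*0.9812 = 11.7747, grad_y = 2*7*2.0814 = 29.1393
  x_3 = 0.9812 - 0.02*11.7747 = 0.7457
  y_3 = 2.0814 - 0.02*29.1393 = 1.4986
f(0.7457, 1.4986) = 6*0.7457^2 + 7*1.4986^2 = 19.0571


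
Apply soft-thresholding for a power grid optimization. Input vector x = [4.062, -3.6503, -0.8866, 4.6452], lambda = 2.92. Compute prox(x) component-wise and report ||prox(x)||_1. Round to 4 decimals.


Soft-thresholding with lambda = 2.92:
prox(4.062) = sign(4.062)*max(|4.062| - 2.92, 0) = 1.142
prox(-3.6503) = sign(-3.6503)*max(|-3.6503| - 2.92, 0) = -0.7303
prox(-0.8866) = sign(-0.8866)*max(|-0.8866| - 2.92, 0) = 0.0
prox(4.6452) = sign(4.6452)*max(|4.6452| - 2.92, 0) = 1.7252
prox(x) = [1.142, -0.7303, 0.0, 1.7252]
||prox(x)||_1 = 1.142 + 0.7303 + 0.0 + 1.7252 = 3.5975


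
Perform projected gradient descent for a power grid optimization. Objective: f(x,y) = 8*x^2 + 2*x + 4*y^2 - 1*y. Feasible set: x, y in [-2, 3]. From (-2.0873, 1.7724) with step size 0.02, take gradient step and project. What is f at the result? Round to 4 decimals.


Step 1: Compute gradient at (-2.0873, 1.7724).
grad_x = 2*8*-2.0873 + 2 = -31.3968
grad_y = 2*4*1.7724 - 1 = 13.1792
Step 2: Gradient step.
x_raw = -2.0873 - 0.02*-31.3968 = -1.4594
y_raw = 1.7724 - 0.02*13.1792 = 1.5088
Step 3: Project onto [-2, 3].
x_proj = clip(-1.4594) = -1.4594
y_proj = clip(1.5088) = 1.5088
Step 4: Evaluate f.
f(-1.4594, 1.5088) = 21.7165


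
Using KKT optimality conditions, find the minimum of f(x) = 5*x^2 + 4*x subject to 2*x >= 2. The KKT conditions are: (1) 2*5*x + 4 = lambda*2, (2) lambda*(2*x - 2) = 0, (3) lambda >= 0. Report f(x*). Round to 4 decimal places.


Step 1: Try lambda = 0 (constraint inactive).
x_unc = -4/(2*5) = -0.4
Check: 2*-0.4 = -0.8 < 2 -- violated!
Step 2: Constraint must be active: 2*x = 2
x* = 2/2 = 1.0
lambda = (2*5*1.0 + 4)/2 = 7.0
Step 3: Compute optimal value.
f(x*) = 5*1.0^2 + 4*1.0 = 9.0


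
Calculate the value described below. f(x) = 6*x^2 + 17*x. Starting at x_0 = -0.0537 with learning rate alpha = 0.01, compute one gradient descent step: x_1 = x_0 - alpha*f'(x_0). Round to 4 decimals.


We compute the gradient at x_0 and apply the update.
f'(x) = 12*x + 17
f'(-0.0537) = 12*-0.0537 + 17 = 16.3556
x_1 = -0.0537 - 0.01*16.3556 = -0.2173


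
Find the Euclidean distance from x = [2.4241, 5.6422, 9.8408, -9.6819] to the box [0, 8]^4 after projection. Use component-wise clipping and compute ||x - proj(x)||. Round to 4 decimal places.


Project each component onto [0, 8].
clip(2.4241) = 2.4241, clip(5.6422) = 5.6422, clip(9.8408) = 8.0, clip(-9.6819) = 0.0
Projection = [2.4241, 5.6422, 8.0, 0.0]
Squared diffs: [0.0, 0.0, 3.3885, 93.7392]
Distance = sqrt(97.1277) = 9.8553


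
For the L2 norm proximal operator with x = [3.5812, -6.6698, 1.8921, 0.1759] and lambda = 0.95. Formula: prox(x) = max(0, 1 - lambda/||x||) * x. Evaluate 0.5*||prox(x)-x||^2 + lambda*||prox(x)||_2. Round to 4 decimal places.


Step 1: Compute ||x||.
||x|| = 7.8053
Step 2: Compute scaling factor.
scale = max(0, 1 - 0.95/7.8053) = 0.8783
Step 3: prox(x) = [3.1453, -5.858, 1.6618, 0.1545]
||prox(x)|| = 6.8553
Step 4: Proximal objective.
0.5*||prox-x||^2 = 0.4513
lambda*||prox|| = 6.5125
Total = 6.9638


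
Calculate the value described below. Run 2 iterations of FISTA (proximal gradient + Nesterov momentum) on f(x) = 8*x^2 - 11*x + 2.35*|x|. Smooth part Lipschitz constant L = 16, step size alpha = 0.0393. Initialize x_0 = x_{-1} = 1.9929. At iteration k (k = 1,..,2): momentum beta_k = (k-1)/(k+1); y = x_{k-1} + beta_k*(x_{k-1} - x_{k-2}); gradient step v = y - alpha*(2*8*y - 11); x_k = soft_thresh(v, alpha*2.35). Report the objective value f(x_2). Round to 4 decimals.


FISTA on f(x) = 8*x^2 - 11*x + 2.35*|x|
L = 16, alpha = 0.0393
Iteration 1: beta = 0.0, y = 1.9929 + 0.0*(1.9929 - 1.9929) = 1.9929
  grad(y) = 20.8864, v = y - alpha*grad = 1.1721
  prox(v) = soft_thresh(1.1721, 0.0924) = 1.0797
Iteration 2: beta = 0.3333, y = 1.0797 + 0.3333*(1.0797 - 1.9929) = 0.7753
  grad(y) = 1.405, v = y - alpha*grad = 0.7201
  prox(v) = soft_thresh(0.7201, 0.0924) = 0.6277
f(x_2) = 8*0.6277^2 - 11*0.6277 + 2.35*|0.6277| = -2.2775


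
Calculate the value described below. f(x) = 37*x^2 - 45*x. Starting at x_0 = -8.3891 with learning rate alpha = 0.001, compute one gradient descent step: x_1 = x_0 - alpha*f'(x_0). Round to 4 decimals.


We compute the gradient at x_0 and apply the update.
f'(x) = 74*x - 45
f'(-8.3891) = 74*-8.3891 - 45 = -665.7934
x_1 = -8.3891 - 0.001*-665.7934 = -7.7233


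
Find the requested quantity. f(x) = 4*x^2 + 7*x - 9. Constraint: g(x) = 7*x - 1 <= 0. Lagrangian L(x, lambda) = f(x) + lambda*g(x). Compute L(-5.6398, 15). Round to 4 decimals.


Step 1: Evaluate f(x).
f(-5.6398) = 4*(-5.6398)^2 + 7*(-5.6398) - 9 = 78.7508
Step 2: Evaluate g(x).
g(-5.6398) = 7*-5.6398 - 1 = -40.4786
Step 3: Compute Lagrangian.
L = 78.7508 + 15*-40.4786 = -528.4282


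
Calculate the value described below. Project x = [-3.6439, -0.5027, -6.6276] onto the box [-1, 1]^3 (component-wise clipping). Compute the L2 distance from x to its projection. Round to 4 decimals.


Project each component onto [-1, 1].
clip(-3.6439) = -1.0, clip(-0.5027) = -0.5027, clip(-6.6276) = -1.0
Projection = [-1.0, -0.5027, -1.0]
Squared diffs: [6.9902, 0.0, 31.6699]
Distance = sqrt(38.6601) = 6.2177


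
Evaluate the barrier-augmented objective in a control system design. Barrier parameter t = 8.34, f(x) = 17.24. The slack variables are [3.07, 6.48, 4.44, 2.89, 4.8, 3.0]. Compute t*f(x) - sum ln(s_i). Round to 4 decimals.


Step 1: Compute log-barrier.
ln values: [1.1217, 1.8687, 1.4907, 1.0613, 1.5686, 1.0986]
phi = -(1.1217 + 1.8687 + 1.4907 + 1.0613 + 1.5686 + 1.0986) = -8.2095
Step 2: Compute augmented objective.
t*f(x) = 8.34*17.24 = 143.7816
Total = 143.7816 - 8.2095 = 135.5721


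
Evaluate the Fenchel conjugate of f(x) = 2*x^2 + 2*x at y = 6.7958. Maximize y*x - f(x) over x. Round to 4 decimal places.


f*(y) = sup_x {y*x - a*x^2 - b*x} = sup_x {(y-b)*x - a*x^2}
FOC: (y - b) - 2a*x = 0 => x* = (y - b)/(2a)
x* = (6.7958 - 2)/(2*2) = 1.199
f*(6.7958) = (y-b)^2/(4a) = (6.7958 - 2)^2/(4*2)
= 22.9997/8 = 2.875


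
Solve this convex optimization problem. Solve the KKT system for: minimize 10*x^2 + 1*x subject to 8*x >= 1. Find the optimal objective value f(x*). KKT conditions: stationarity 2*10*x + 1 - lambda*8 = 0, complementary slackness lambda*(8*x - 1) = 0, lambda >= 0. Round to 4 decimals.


Step 1: Try lambda = 0 (constraint inactive).
x_unc = -1/(2*10) = -0.05
Check: 8*-0.05 = -0.4 < 1 -- violated!
Step 2: Constraint must be active: 8*x = 1
x* = 1/8 = 0.125
lambda = (2*10*0.125 + 1)/8 = 0.4375
Step 3: Compute optimal value.
f(x*) = 10*0.125^2 + 1*0.125 = 0.2813


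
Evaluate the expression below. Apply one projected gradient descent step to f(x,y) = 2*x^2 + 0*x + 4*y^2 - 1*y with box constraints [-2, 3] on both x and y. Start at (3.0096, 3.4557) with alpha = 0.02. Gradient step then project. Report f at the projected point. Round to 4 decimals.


Step 1: Compute gradient at (3.0096, 3.4557).
grad_x = 2*2*3.0096 + 0 = 12.0384
grad_y = 2*4*3.4557 - 1 = 26.6456
Step 2: Gradient step.
x_raw = 3.0096 - 0.02*12.0384 = 2.7688
y_raw = 3.4557 - 0.02*26.6456 = 2.9228
Step 3: Project onto [-2, 3].
x_proj = clip(2.7688) = 2.7688
y_proj = clip(2.9228) = 2.9228
Step 4: Evaluate f.
f(2.7688, 2.9228) = 46.5808


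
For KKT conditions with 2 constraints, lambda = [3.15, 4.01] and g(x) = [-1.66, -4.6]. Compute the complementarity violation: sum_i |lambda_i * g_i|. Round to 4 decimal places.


KKT complementary slackness check:
lambda_1 * g_1 = 3.15 * -1.66 = -5.229
lambda_2 * g_2 = 4.01 * -4.6 = -18.446
Total violation = 5.229 + 18.446 = 23.675


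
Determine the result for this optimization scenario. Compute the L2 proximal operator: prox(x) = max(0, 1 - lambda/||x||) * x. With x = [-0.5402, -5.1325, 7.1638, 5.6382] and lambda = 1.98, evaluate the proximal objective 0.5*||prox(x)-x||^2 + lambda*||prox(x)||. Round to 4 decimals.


Step 1: Compute ||x||.
||x|| = 10.4759
Step 2: Compute scaling factor.
scale = max(0, 1 - 1.98/10.4759) = 0.811
Step 3: prox(x) = [-0.4381, -4.1624, 5.8098, 4.5725]
||prox(x)|| = 8.4959
Step 4: Proximal objective.
0.5*||prox-x||^2 = 1.9602
lambda*||prox|| = 16.8219
Total = 18.782


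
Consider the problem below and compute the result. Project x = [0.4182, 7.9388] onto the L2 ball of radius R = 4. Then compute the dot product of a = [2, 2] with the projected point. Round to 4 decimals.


Step 1: Compute ||x|| (intermediates to 6 decimals).
||x|| = sqrt(0.4182^2 + 7.9388^2) = 7.949807
Step 2: Project.
Since ||x|| > R, scale = R/||x|| = 4/7.949807 = 0.503157, proj(x) = scale * x
proj(x) = [0.21042, 3.994463]
Step 3: Dot product.
a^T * proj(x) = 2*0.21042 + 2*3.994463 = 8.4098


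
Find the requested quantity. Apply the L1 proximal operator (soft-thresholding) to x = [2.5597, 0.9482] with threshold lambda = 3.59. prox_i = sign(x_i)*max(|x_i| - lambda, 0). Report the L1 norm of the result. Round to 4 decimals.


Soft-thresholding with lambda = 3.59:
prox(2.5597) = sign(2.5597)*max(|2.5597| - 3.59, 0) = 0.0
prox(0.9482) = sign(0.9482)*max(|0.9482| - 3.59, 0) = 0.0
prox(x) = [0.0, 0.0]
||prox(x)||_1 = 0.0 + 0.0 = 0.0


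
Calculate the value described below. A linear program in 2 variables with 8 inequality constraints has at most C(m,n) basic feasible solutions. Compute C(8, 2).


Each vertex corresponds to some choice of n active constraints out of m, so the number of vertices is at most C(m, n) = m! / (n!(m-n)!).
m = 8, n = 2
Numerator: 8 * 7
Denominator: 2! = 2
C(8, 2) = 28


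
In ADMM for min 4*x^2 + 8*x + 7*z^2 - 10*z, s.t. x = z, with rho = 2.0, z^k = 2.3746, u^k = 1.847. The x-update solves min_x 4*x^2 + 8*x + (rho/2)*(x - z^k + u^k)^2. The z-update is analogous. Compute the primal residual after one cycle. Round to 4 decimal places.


ADMM iteration with rho = 2.0, z^k = 2.3746, u^k = 1.847
Step 1: x-update.
Minimize 4*x^2 + 8*x + (2.0/2)*(x - 2.3746 + 1.847)^2
FOC: (2*4 + 2.0)*x = -8 + 2.0*(2.3746 - 1.847)
x^{k+1} = -0.6945
Step 2: z-update.
Minimize 7*z^2 - 10*z + (2.0/2)*(-0.6945 - z + 1.847)^2
FOC: (2*7 + 2.0)*z = 10 + 2.0*(-0.6945 + 1.847)
z^{k+1} = 0.7691
Step 3: u-update.
u^{k+1} = 1.847 - 0.6945 - 0.7691 = 0.3835
Step 4: Primal residual = |-0.6945 - 0.7691| = 1.4635
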